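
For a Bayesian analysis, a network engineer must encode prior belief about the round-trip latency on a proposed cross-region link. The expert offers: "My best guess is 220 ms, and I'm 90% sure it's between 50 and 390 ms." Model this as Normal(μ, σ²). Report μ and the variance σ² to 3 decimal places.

μ = 220.000, σ² = 10681.773

A symmetric 90% interval runs μ ± z·σ with z = 1.645.
Half-width = 170, so σ = 170/1.645 = 103.3527 and σ² = 10681.773.
μ is the stated best guess, 220.000.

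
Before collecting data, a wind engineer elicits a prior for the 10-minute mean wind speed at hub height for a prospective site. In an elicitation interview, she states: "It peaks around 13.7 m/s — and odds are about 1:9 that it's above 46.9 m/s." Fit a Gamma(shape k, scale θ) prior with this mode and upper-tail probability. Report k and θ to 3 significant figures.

k ≈ 2.24, θ ≈ 11.1

Gamma(k,θ) with k>1 has mode (k−1)θ, so θ = 13.7/(k−1).
Need P(X < 46.9) = 0.9 with θ tied to k this way. Start at k = 2, θ = 13.7: P(X<46.9) ≈ 0.856.
Too low — raise k to concentrate. Iterating converges to k ≈ 2.24.
Then θ = 13.7/(2.24−1) ≈ 11.1.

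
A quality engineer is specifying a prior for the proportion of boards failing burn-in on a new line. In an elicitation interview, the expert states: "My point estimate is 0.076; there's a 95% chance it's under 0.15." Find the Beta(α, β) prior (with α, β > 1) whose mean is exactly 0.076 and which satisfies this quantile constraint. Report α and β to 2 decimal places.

α ≈ 3.36, β ≈ 40.90

With mean 0.076 fixed, write α = 0.076s, β = 0.924s where s = α+β.
Need P(θ < 0.15) = 0.95 under Beta(0.076s, 0.924s). Normal approximation: (q−m)/√(m(1−m)/s) ≈ z_{0.95} = 1.64, so s ≈ 0.076·0.924·(1.64)²/(0.15−0.076)² = 34.7.
At s = 34.7: P(θ<0.15) ≈ 0.932. Adjusting to match 0.95 gives s ≈ 44.27.
So α = 0.076·44.27 ≈ 3.36, β = 0.924·44.27 ≈ 40.90.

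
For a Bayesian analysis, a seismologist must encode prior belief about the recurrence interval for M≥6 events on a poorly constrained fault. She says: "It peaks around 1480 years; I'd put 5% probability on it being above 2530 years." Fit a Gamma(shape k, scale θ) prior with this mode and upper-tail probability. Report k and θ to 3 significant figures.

Gamma(k,θ) with k>1 has mode (k−1)θ, so θ = 1480/(k−1).
Need P(X < 2530) = 0.95 with θ tied to k this way. Start at k = 2, θ = 1480: P(X<2530) ≈ 0.510.
Too low — raise k to concentrate. Iterating converges to k ≈ 10.7.
Then θ = 1480/(10.7−1) ≈ 152.

k ≈ 10.7, θ ≈ 152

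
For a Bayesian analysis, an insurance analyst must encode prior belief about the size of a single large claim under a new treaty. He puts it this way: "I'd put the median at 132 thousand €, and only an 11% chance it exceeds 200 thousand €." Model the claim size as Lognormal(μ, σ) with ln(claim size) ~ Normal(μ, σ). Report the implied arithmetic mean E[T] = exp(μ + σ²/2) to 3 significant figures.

E[T] ≈ 140 thousand €

If T ~ Lognormal(μ,σ) then ln T ~ Normal(μ,σ), so the p-quantile of ln T is μ + z_p·σ.
ln(132) = 4.883 and ln(200) = 5.298; z_{0.5} = 0, z_{0.89} = 1.227.
σ = (5.298 − 4.883)/(1.227 − (0)) = 0.339.
μ = 4.883 − (0)·0.339 = 4.883.
E[T] = exp(μ + σ²/2) = exp(4.883 + 0.0574) = 140 thousand €.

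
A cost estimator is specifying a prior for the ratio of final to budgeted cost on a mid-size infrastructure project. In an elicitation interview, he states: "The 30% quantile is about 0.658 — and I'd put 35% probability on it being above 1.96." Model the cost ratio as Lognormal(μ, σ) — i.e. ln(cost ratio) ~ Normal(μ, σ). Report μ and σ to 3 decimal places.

μ ≈ 0.211, σ ≈ 1.200

If T ~ Lognormal(μ,σ) then ln T ~ Normal(μ,σ), so the p-quantile of ln T is μ + z_p·σ.
ln(0.658) = -0.4186 and ln(1.96) = 0.6729; z_{0.3} = -0.5244, z_{0.65} = 0.3853.
σ = (0.6729 − -0.4186)/(0.3853 − (-0.5244)) = 1.200.
μ = -0.4186 − (-0.5244)·1.200 = 0.211.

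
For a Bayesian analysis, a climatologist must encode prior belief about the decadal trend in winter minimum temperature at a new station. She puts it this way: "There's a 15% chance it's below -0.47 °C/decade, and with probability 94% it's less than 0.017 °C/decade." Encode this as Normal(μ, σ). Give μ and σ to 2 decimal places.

μ = -0.28, σ = 0.19

For Normal(μ,σ), the p-quantile is μ + z_p·σ. Here z_{0.15} = -1.036, z_{0.94} = 1.555.
So -0.47 = μ − 1.036σ and 0.017 = μ + 1.555σ.
Subtracting: σ = (0.017 − -0.47)/(1.555 − (-1.036)) = 0.19.
Then μ = -0.47 − (-1.036)·0.19 = -0.28.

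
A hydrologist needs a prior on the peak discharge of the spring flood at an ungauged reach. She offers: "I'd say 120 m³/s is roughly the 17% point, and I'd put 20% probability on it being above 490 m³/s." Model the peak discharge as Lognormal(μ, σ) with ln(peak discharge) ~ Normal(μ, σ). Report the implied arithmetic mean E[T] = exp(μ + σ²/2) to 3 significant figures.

E[T] ≈ 344 m³/s

If T ~ Lognormal(μ,σ) then ln T ~ Normal(μ,σ), so the p-quantile of ln T is μ + z_p·σ.
ln(120) = 4.787 and ln(490) = 6.194; z_{0.17} = -0.9542, z_{0.8} = 0.8416.
σ = (6.194 − 4.787)/(0.8416 − (-0.9542)) = 0.783.
μ = 4.787 − (-0.9542)·0.783 = 5.535.
E[T] = exp(μ + σ²/2) = exp(5.535 + 0.3069) = 344 m³/s.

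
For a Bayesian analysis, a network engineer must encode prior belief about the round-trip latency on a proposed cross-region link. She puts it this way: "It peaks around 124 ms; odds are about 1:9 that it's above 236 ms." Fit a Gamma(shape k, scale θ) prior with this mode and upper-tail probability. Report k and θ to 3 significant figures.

Gamma(k,θ) with k>1 has mode (k−1)θ, so θ = 124/(k−1).
Need P(X < 236) = 0.9 with θ tied to k this way. Start at k = 2, θ = 124: P(X<236) ≈ 0.567.
Too low — raise k to concentrate. Iterating converges to k ≈ 5.62.
Then θ = 124/(5.62−1) ≈ 26.9.

k ≈ 5.62, θ ≈ 26.9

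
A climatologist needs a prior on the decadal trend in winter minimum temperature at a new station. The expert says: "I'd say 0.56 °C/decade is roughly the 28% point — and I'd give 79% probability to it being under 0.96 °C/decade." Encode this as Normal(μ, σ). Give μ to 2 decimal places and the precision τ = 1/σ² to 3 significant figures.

For Normal(μ,σ), the p-quantile is μ + z_p·σ. Here z_{0.28} = -0.5828, z_{0.79} = 0.8064.
So 0.56 = μ − 0.5828σ and 0.96 = μ + 0.8064σ.
Subtracting: σ = (0.96 − 0.56)/(0.8064 − (-0.5828)) = 0.29.
Then μ = 0.56 − (-0.5828)·0.29 = 0.73.
Precision τ = 1/σ² = 1/0.2879² = 12.1.

μ = 0.73, τ = 12.1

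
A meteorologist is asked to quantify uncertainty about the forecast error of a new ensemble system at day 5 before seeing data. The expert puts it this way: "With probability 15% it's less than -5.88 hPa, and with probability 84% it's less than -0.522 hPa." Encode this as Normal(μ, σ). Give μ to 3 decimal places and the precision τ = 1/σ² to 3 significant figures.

For Normal(μ,σ), the p-quantile is μ + z_p·σ. Here z_{0.15} = -1.036, z_{0.84} = 0.9945.
So -5.88 = μ − 1.036σ and -0.522 = μ + 0.9945σ.
Subtracting: σ = (-0.522 − -5.88)/(0.9945 − (-1.036)) = 2.638.
Then μ = -5.88 − (-1.036)·2.638 = -3.146.
Precision τ = 1/σ² = 1/2.638² = 0.144.

μ = -3.146, τ = 0.144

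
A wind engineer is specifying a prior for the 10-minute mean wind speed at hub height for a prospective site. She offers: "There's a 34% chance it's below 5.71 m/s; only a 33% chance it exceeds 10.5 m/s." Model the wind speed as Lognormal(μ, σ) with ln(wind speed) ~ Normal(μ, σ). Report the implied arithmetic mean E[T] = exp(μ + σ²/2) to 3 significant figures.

E[T] ≈ 9.9 m/s

If T ~ Lognormal(μ,σ) then ln T ~ Normal(μ,σ), so the p-quantile of ln T is μ + z_p·σ.
ln(5.71) = 1.742 and ln(10.5) = 2.351; z_{0.34} = -0.4125, z_{0.67} = 0.4399.
σ = (2.351 − 1.742)/(0.4399 − (-0.4125)) = 0.715.
μ = 1.742 − (-0.4125)·0.715 = 2.037.
E[T] = exp(μ + σ²/2) = exp(2.037 + 0.2554) = 9.9 m/s.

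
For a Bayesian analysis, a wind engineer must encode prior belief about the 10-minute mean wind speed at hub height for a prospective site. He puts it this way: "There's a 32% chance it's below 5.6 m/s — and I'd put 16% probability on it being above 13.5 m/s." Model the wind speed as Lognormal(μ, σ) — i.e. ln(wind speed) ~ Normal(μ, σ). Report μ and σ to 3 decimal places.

μ ≈ 2.004, σ ≈ 0.602

If T ~ Lognormal(μ,σ) then ln T ~ Normal(μ,σ), so the p-quantile of ln T is μ + z_p·σ.
ln(5.6) = 1.723 and ln(13.5) = 2.603; z_{0.32} = -0.4677, z_{0.84} = 0.9945.
σ = (2.603 − 1.723)/(0.9945 − (-0.4677)) = 0.602.
μ = 1.723 − (-0.4677)·0.602 = 2.004.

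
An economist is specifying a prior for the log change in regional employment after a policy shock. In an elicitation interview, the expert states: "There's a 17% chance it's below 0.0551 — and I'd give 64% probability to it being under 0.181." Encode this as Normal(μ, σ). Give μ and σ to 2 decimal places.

μ = 0.15, σ = 0.10

The p-quantile of Normal(μ,σ) is μ + z_p·σ, with z_{0.17} = -0.9542 and z_{0.64} = 0.3585.
Eliminate σ: μ = (z₂·x₁ − z₁·x₂)/(z₂ − z₁) = (0.3585·0.0551 − (-0.9542)·0.181)/1.313 = 0.15.
Then σ = (x₂ − x₁)/(z₂ − z₁) = (0.181 − 0.0551)/1.313 = 0.10.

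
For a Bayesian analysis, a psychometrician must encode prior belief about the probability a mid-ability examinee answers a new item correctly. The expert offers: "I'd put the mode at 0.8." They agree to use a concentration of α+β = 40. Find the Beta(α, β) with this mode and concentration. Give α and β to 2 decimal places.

For α,β > 1 the Beta mode is (α−1)/(α+β−2). With α+β = 40, the mode is (α−1)/38.
Set (α−1)/38 = 0.8 → α = 1 + 0.8·38 = 31.40.
β = 40 − α = 8.60.

α = 31.40, β = 8.60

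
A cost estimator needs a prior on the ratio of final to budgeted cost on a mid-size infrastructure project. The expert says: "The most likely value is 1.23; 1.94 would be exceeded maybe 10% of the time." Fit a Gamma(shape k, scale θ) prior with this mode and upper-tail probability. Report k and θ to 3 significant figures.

k ≈ 10, θ ≈ 0.136

Gamma(k,θ) with k>1 has mode (k−1)θ, so θ = 1.23/(k−1).
Need P(X < 1.94) = 0.9 with θ tied to k this way. Start at k = 2, θ = 1.23: P(X<1.94) ≈ 0.468.
Too low — raise k to concentrate. Iterating converges to k ≈ 10.
Then θ = 1.23/(10−1) ≈ 0.136.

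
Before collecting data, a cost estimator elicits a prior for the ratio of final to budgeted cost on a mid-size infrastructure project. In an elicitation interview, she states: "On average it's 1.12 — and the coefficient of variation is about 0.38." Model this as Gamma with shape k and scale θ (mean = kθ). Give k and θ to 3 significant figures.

k ≈ 6.93, θ ≈ 0.162

For Gamma(k, scale θ): mean = kθ, variance = kθ², so CV = 1/√k.
CV = 0.38, hence k = 1/CV² = 6.93.
Then θ = mean/k = 1.12/6.93 = 0.162.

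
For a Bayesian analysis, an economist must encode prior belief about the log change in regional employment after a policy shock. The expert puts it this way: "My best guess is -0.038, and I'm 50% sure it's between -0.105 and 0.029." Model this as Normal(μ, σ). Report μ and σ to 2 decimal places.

A symmetric 50% interval runs μ ± z·σ with z = 0.6745.
Half-width = 0.067, so σ = 0.067/0.6745 = 0.10.
μ is the stated best guess, -0.04.

μ = -0.04, σ = 0.10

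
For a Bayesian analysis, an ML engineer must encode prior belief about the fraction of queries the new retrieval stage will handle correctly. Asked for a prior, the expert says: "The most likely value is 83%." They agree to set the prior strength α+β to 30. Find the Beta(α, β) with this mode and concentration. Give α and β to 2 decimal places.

α = 24.24, β = 5.76

For α,β > 1 the Beta mode is (α−1)/(α+β−2). With α+β = 30, the mode is (α−1)/28.
Set (α−1)/28 = 0.83 → α = 1 + 0.83·28 = 24.24.
β = 30 − α = 5.76.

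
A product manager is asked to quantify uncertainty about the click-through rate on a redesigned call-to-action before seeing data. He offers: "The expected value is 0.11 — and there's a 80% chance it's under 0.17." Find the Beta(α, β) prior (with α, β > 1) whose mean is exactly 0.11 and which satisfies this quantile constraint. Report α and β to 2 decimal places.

α ≈ 1.56, β ≈ 12.65

With mean 0.11 fixed, write α = 0.11s, β = 0.89s where s = α+β.
Need P(θ < 0.17) = 0.8 under Beta(0.11s, 0.89s). Normal approximation: (q−m)/√(m(1−m)/s) ≈ z_{0.8} = 0.842, so s ≈ 0.11·0.89·(0.842)²/(0.17−0.11)² = 19.3.
At s = 19.3: P(θ<0.17) ≈ 0.820. Adjusting to match 0.8 gives s ≈ 14.22.
So α = 0.11·14.22 ≈ 1.56, β = 0.89·14.22 ≈ 12.65.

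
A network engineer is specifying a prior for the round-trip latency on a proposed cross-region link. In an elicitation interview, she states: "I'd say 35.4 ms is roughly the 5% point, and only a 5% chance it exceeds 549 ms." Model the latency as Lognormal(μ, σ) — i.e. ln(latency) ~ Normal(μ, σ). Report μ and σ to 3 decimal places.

μ ≈ 4.937, σ ≈ 0.833

If T ~ Lognormal(μ,σ) then ln T ~ Normal(μ,σ), so the p-quantile of ln T is μ + z_p·σ.
ln(35.4) = 3.567 and ln(549) = 6.308; z_{0.05} = -1.645, z_{0.95} = 1.645.
σ = (6.308 − 3.567)/(1.645 − (-1.645)) = 0.833.
μ = 3.567 − (-1.645)·0.833 = 4.937.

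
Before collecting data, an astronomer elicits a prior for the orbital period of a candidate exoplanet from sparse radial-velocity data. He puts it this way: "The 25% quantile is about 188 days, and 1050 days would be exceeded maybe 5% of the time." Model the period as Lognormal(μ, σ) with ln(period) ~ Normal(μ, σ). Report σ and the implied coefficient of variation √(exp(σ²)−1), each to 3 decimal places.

If T ~ Lognormal(μ,σ) then ln T ~ Normal(μ,σ), so the p-quantile of ln T is μ + z_p·σ.
ln(188) = 5.236 and ln(1050) = 6.957; z_{0.25} = -0.6745, z_{0.95} = 1.645.
σ = (6.957 − 5.236)/(1.645 − (-0.6745)) = 0.742.
μ = 5.236 − (-0.6745)·0.742 = 5.737.
CV = √(exp(σ²)−1) = √(exp(0.5500)−1) = 0.856.

σ ≈ 0.742, CV ≈ 0.856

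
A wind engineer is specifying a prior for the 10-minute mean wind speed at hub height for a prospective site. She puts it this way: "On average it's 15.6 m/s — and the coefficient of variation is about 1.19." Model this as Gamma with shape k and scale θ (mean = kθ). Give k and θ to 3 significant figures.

For Gamma(k, scale θ): mean = kθ, variance = kθ², so CV = 1/√k.
CV = 1.19, hence k = 1/CV² = 0.706.
Then θ = mean/k = 15.6/0.706 = 22.1.

k ≈ 0.706, θ ≈ 22.1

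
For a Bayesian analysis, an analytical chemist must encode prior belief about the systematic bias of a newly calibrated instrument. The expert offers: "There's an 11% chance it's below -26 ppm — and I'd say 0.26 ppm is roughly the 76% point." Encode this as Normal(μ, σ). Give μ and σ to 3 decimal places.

The p-quantile of Normal(μ,σ) is μ + z_p·σ, with z_{0.11} = -1.227 and z_{0.76} = 0.7063.
Eliminate σ: μ = (z₂·x₁ − z₁·x₂)/(z₂ − z₁) = (0.7063·-26 − (-1.227)·0.26)/1.933 = -9.336.
Then σ = (x₂ − x₁)/(z₂ − z₁) = (0.26 − -26)/1.933 = 13.586.

μ = -9.336, σ = 13.586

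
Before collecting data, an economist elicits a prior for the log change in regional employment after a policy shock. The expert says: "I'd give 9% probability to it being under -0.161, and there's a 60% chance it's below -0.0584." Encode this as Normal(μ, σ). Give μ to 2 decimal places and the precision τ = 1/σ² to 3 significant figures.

For Normal(μ,σ), the p-quantile is μ + z_p·σ. Here z_{0.09} = -1.341, z_{0.6} = 0.2533.
So -0.161 = μ − 1.341σ and -0.0584 = μ + 0.2533σ.
Subtracting: σ = (-0.0584 − -0.161)/(0.2533 − (-1.341)) = 0.06.
Then μ = -0.161 − (-1.341)·0.06 = -0.07.
Precision τ = 1/σ² = 1/0.06436² = 241.

μ = -0.07, τ = 241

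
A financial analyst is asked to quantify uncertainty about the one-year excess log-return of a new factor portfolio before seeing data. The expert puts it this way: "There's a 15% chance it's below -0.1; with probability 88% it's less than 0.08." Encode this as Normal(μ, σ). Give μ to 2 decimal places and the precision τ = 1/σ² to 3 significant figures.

The p-quantile of Normal(μ,σ) is μ + z_p·σ, with z_{0.15} = -1.036 and z_{0.88} = 1.175.
Eliminate σ: μ = (z₂·x₁ − z₁·x₂)/(z₂ − z₁) = (1.175·-0.1 − (-1.036)·0.08)/2.211 = -0.02.
Then σ = (x₂ − x₁)/(z₂ − z₁) = (0.08 − -0.1)/2.211 = 0.08.
Precision τ = 1/σ² = 1/0.0814² = 151.

μ = -0.02, τ = 151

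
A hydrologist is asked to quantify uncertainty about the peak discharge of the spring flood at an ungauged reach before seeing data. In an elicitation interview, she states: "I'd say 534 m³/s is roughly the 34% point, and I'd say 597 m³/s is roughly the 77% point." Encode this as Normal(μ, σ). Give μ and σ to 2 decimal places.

The p-quantile of Normal(μ,σ) is μ + z_p·σ, with z_{0.34} = -0.4125 and z_{0.77} = 0.7388.
Eliminate σ: μ = (z₂·x₁ − z₁·x₂)/(z₂ − z₁) = (0.7388·534 − (-0.4125)·597)/1.151 = 556.57.
Then σ = (x₂ − x₁)/(z₂ − z₁) = (597 − 534)/1.151 = 54.72.

μ = 556.57, σ = 54.72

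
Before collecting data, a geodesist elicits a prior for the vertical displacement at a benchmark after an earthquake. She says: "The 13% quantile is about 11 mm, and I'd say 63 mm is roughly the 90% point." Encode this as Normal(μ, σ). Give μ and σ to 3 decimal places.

The p-quantile of Normal(μ,σ) is μ + z_p·σ, with z_{0.13} = -1.126 and z_{0.9} = 1.282.
Eliminate σ: μ = (z₂·x₁ − z₁·x₂)/(z₂ − z₁) = (1.282·11 − (-1.126)·63)/2.408 = 35.325.
Then σ = (x₂ − x₁)/(z₂ − z₁) = (63 − 11)/2.408 = 21.595.

μ = 35.325, σ = 21.595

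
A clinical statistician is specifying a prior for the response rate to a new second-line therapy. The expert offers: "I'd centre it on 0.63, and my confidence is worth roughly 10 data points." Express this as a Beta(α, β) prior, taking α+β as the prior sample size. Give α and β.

α = 6.3, β = 3.7

Under the effective-sample-size interpretation, Beta(α, β) has prior mean α/(α+β) and prior sample size α+β.
So α+β = 10 and α/(α+β) = 0.63, giving α = 0.63·10 = 6.3 and β = 10 − 6.3 = 3.7.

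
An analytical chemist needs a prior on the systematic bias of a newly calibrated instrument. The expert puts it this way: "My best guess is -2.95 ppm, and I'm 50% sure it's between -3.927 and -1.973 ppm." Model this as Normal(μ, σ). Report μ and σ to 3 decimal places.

μ = -2.950, σ = 1.449

A symmetric 50% interval runs μ ± z·σ with z = 0.6745.
Half-width = 0.977, so σ = 0.977/0.6745 = 1.449.
μ is the stated best guess, -2.950.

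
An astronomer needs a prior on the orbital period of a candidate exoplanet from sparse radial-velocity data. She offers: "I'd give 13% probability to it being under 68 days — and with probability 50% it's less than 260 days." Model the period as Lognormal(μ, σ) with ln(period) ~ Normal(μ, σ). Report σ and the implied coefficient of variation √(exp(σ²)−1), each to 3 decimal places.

σ ≈ 1.191, CV ≈ 1.769

If T ~ Lognormal(μ,σ) then ln T ~ Normal(μ,σ), so the p-quantile of ln T is μ + z_p·σ.
ln(68) = 4.22 and ln(260) = 5.561; z_{0.13} = -1.126, z_{0.5} = 0.
σ = (5.561 − 4.22)/(0 − (-1.126)) = 1.191.
μ = 4.22 − (-1.126)·1.191 = 5.561.
CV = √(exp(σ²)−1) = √(exp(1.4177)−1) = 1.769.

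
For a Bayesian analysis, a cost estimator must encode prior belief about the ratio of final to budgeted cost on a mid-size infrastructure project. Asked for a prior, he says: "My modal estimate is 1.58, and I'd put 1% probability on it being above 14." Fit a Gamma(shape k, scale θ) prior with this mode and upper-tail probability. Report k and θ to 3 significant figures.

Gamma(k,θ) with k>1 has mode (k−1)θ, so θ = 1.58/(k−1).
Need P(X < 14) = 0.99 with θ tied to k this way. Start at k = 2, θ = 1.58: P(X<14) ≈ 0.999.
Too high — lower k to spread out. Iterating converges to k ≈ 1.68.
Then θ = 1.58/(1.68−1) ≈ 2.32.

k ≈ 1.68, θ ≈ 2.32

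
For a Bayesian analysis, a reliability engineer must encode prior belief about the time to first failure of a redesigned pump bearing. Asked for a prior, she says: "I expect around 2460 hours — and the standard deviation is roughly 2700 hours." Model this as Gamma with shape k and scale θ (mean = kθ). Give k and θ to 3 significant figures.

For Gamma(k, scale θ): mean = kθ, variance = kθ², so CV = 1/√k.
CV = SD/mean = 2700/2460 = 1.098, hence k = 1/CV² = 0.83.
Then θ = mean/k = 2460/0.83 = 2960.

k ≈ 0.83, θ ≈ 2960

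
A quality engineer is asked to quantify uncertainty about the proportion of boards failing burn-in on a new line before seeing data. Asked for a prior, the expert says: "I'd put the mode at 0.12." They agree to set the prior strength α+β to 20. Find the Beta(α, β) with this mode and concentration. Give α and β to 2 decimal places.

α = 3.16, β = 16.84

For α,β > 1 the Beta mode is (α−1)/(α+β−2). With α+β = 20, the mode is (α−1)/18.
Set (α−1)/18 = 0.12 → α = 1 + 0.12·18 = 3.16.
β = 20 − α = 16.84.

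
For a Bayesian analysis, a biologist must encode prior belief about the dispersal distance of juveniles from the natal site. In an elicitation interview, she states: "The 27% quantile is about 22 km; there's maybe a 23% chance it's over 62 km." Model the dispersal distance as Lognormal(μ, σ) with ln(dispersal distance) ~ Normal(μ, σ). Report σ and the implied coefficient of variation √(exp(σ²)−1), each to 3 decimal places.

σ ≈ 0.767, CV ≈ 0.894

If T ~ Lognormal(μ,σ) then ln T ~ Normal(μ,σ), so the p-quantile of ln T is μ + z_p·σ.
ln(22) = 3.091 and ln(62) = 4.127; z_{0.27} = -0.6128, z_{0.77} = 0.7388.
σ = (4.127 − 3.091)/(0.7388 − (-0.6128)) = 0.767.
μ = 3.091 − (-0.6128)·0.767 = 3.561.
CV = √(exp(σ²)−1) = √(exp(0.5876)−1) = 0.894.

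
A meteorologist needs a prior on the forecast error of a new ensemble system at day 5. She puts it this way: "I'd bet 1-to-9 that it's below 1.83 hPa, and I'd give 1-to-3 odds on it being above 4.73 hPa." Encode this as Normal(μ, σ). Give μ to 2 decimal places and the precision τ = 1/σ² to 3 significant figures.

μ = 3.73, τ = 0.455

The p-quantile of Normal(μ,σ) is μ + z_p·σ, with z_{0.1} = -1.282 and z_{0.75} = 0.6745.
Eliminate σ: μ = (z₂·x₁ − z₁·x₂)/(z₂ − z₁) = (0.6745·1.83 − (-1.282)·4.73)/1.956 = 3.73.
Then σ = (x₂ − x₁)/(z₂ − z₁) = (4.73 − 1.83)/1.956 = 1.48.
Precision τ = 1/σ² = 1/1.483² = 0.455.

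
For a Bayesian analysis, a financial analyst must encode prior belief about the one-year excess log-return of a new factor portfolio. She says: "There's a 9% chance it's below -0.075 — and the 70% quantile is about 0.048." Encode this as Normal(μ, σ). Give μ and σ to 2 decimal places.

μ = 0.01, σ = 0.07

For Normal(μ,σ), the p-quantile is μ + z_p·σ. Here z_{0.09} = -1.341, z_{0.7} = 0.5244.
So -0.075 = μ − 1.341σ and 0.048 = μ + 0.5244σ.
Subtracting: σ = (0.048 − -0.075)/(0.5244 − (-1.341)) = 0.07.
Then μ = -0.075 − (-1.341)·0.07 = 0.01.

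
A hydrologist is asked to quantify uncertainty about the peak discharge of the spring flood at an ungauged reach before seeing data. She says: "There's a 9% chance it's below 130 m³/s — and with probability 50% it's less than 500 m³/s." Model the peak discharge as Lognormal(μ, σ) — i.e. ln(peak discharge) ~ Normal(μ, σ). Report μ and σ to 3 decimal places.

μ ≈ 6.215, σ ≈ 1.005

If T ~ Lognormal(μ,σ) then ln T ~ Normal(μ,σ), so the p-quantile of ln T is μ + z_p·σ.
ln(130) = 4.868 and ln(500) = 6.215; z_{0.09} = -1.341, z_{0.5} = 0.
σ = (6.215 − 4.868)/(0 − (-1.341)) = 1.005.
μ = 4.868 − (-1.341)·1.005 = 6.215.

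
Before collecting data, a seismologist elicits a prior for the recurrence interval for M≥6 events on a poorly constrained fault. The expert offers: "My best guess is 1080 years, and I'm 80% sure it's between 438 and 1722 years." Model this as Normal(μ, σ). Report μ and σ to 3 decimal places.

A symmetric 80% interval runs μ ± z·σ with z = 1.282.
Half-width = 642, so σ = 642/1.282 = 500.955.
μ is the stated best guess, 1080.000.

μ = 1080.000, σ = 500.955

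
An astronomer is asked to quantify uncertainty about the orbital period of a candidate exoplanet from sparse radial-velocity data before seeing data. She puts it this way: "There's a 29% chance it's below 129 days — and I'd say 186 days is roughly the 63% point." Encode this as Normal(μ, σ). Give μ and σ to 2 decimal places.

μ = 164.63, σ = 64.39

The p-quantile of Normal(μ,σ) is μ + z_p·σ, with z_{0.29} = -0.5534 and z_{0.63} = 0.3319.
Eliminate σ: μ = (z₂·x₁ − z₁·x₂)/(z₂ − z₁) = (0.3319·129 − (-0.5534)·186)/0.8852 = 164.63.
Then σ = (x₂ − x₁)/(z₂ − z₁) = (186 − 129)/0.8852 = 64.39.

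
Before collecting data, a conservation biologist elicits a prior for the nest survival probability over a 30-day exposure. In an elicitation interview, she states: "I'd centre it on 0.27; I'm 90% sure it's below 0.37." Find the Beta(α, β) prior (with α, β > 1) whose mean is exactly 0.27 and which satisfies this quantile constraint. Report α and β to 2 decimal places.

With mean 0.27 fixed, write α = 0.27s, β = 0.73s where s = α+β.
Need P(θ < 0.37) = 0.9 under Beta(0.27s, 0.73s). Normal approximation: (q−m)/√(m(1−m)/s) ≈ z_{0.9} = 1.28, so s ≈ 0.27·0.73·(1.28)²/(0.37−0.27)² = 32.4.
At s = 32.4: P(θ<0.37) ≈ 0.896. Adjusting to match 0.9 gives s ≈ 33.77.
So α = 0.27·33.77 ≈ 9.12, β = 0.73·33.77 ≈ 24.65.

α ≈ 9.12, β ≈ 24.65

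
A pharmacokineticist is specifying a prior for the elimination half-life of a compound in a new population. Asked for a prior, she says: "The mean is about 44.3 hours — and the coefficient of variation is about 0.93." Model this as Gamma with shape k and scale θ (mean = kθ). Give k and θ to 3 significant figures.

k ≈ 1.16, θ ≈ 38.3

For Gamma(k, scale θ): mean = kθ, variance = kθ², so CV = 1/√k.
CV = 0.93, hence k = 1/CV² = 1.16.
Then θ = mean/k = 44.3/1.16 = 38.3.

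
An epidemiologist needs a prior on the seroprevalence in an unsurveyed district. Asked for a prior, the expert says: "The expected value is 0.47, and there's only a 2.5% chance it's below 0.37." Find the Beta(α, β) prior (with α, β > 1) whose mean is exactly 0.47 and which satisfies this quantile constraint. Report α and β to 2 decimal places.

α ≈ 43.75, β ≈ 49.34

With mean 0.47 fixed, write α = 0.47s, β = 0.53s where s = α+β.
Need P(θ < 0.37) = 0.025 under Beta(0.47s, 0.53s). Normal approximation: (q−m)/√(m(1−m)/s) ≈ z_{0.025} = -1.96, so s ≈ 0.47·0.53·(-1.96)²/(0.37−0.47)² = 95.7.
At s = 95.7: P(θ<0.37) ≈ 0.023. Adjusting to match 0.025 gives s ≈ 93.09.
So α = 0.47·93.09 ≈ 43.75, β = 0.53·93.09 ≈ 49.34.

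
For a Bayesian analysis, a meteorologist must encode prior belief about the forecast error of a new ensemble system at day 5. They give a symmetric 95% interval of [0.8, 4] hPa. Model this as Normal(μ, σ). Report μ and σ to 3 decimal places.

A symmetric 95% interval runs μ ± z·σ with z = 1.96.
Half-width = 1.6, so σ = 1.6/1.96 = 0.816.
μ is the interval midpoint, 2.400.

μ = 2.400, σ = 0.816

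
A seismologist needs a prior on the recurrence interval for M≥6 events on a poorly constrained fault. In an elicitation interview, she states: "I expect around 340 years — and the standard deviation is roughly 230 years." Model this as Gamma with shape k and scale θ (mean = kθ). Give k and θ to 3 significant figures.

k ≈ 2.19, θ ≈ 156

For Gamma(k, scale θ): mean = kθ, variance = kθ², so CV = 1/√k.
CV = SD/mean = 230/340 = 0.6765, hence k = 1/CV² = 2.19.
Then θ = mean/k = 340/2.19 = 156.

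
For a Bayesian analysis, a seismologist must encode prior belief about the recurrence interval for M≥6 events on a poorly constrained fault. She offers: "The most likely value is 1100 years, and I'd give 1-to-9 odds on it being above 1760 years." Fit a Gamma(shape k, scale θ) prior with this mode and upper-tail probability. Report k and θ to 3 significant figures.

Gamma(k,θ) with k>1 has mode (k−1)θ, so θ = 1100/(k−1).
Need P(X < 1760) = 0.9 with θ tied to k this way. Start at k = 2, θ = 1100: P(X<1760) ≈ 0.475.
Too low — raise k to concentrate. Iterating converges to k ≈ 9.5.
Then θ = 1100/(9.5−1) ≈ 129.

k ≈ 9.5, θ ≈ 129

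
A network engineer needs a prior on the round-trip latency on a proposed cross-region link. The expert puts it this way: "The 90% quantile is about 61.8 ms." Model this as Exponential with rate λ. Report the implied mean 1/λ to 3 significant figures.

mean ≈ 26.8 ms

P(T < 61.8) = 1 − e^(−λ·61.8) = 0.9, so λ = −ln(1−0.9)/61.8 = −ln(0.1)/61.8 = 0.0373.
Mean = 1/λ = 26.8 ms.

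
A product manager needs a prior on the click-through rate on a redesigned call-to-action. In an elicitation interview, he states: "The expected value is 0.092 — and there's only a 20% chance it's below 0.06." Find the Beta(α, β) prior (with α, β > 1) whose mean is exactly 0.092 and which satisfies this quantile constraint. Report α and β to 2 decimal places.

α ≈ 5.51, β ≈ 54.37

With mean 0.092 fixed, write α = 0.092s, β = 0.908s where s = α+β.
Need P(θ < 0.06) = 0.2 under Beta(0.092s, 0.908s). Normal approximation: (q−m)/√(m(1−m)/s) ≈ z_{0.2} = -0.842, so s ≈ 0.092·0.908·(-0.842)²/(0.06−0.092)² = 57.8.
At s = 57.8: P(θ<0.06) ≈ 0.206. Adjusting to match 0.2 gives s ≈ 59.88.
So α = 0.092·59.88 ≈ 5.51, β = 0.908·59.88 ≈ 54.37.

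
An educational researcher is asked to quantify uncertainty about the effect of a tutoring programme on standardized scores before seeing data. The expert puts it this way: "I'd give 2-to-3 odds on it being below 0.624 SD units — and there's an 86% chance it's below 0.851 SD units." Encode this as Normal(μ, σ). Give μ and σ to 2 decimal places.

μ = 0.67, σ = 0.17

For Normal(μ,σ), the p-quantile is μ + z_p·σ. Here z_{0.4} = -0.2533, z_{0.86} = 1.08.
So 0.624 = μ − 0.2533σ and 0.851 = μ + 1.08σ.
Subtracting: σ = (0.851 − 0.624)/(1.08 − (-0.2533)) = 0.17.
Then μ = 0.624 − (-0.2533)·0.17 = 0.67.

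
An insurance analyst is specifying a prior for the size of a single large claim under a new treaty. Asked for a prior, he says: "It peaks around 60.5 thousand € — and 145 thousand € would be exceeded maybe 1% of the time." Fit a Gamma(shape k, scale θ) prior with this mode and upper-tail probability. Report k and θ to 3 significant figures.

Gamma(k,θ) with k>1 has mode (k−1)θ, so θ = 60.5/(k−1).
Need P(X < 145) = 0.99 with θ tied to k this way. Start at k = 2, θ = 60.5: P(X<145) ≈ 0.691.
Too low — raise k to concentrate. Iterating converges to k ≈ 7.2.
Then θ = 60.5/(7.2−1) ≈ 9.76.

k ≈ 7.2, θ ≈ 9.76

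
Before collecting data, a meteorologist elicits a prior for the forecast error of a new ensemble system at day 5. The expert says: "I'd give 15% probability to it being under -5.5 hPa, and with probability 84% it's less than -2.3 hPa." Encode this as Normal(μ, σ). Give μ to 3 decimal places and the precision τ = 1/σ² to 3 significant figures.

The p-quantile of Normal(μ,σ) is μ + z_p·σ, with z_{0.15} = -1.036 and z_{0.84} = 0.9945.
Eliminate σ: μ = (z₂·x₁ − z₁·x₂)/(z₂ − z₁) = (0.9945·-5.5 − (-1.036)·-2.3)/2.031 = -3.867.
Then σ = (x₂ − x₁)/(z₂ − z₁) = (-2.3 − -5.5)/2.031 = 1.576.
Precision τ = 1/σ² = 1/1.576² = 0.403.

μ = -3.867, τ = 0.403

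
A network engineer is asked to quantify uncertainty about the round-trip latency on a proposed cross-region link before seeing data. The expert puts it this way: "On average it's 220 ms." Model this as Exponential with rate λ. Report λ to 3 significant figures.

λ ≈ 0.00455

Exponential mean = 1/λ, so λ = 1/220.0 = 0.00455.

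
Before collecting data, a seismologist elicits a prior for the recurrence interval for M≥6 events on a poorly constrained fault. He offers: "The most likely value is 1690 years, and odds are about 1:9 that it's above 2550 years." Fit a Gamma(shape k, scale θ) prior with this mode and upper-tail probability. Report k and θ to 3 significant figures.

k ≈ 12, θ ≈ 154

Gamma(k,θ) with k>1 has mode (k−1)θ, so θ = 1690/(k−1).
Need P(X < 2550) = 0.9 with θ tied to k this way. Start at k = 2, θ = 1690: P(X<2550) ≈ 0.445.
Too low — raise k to concentrate. Iterating converges to k ≈ 12.
Then θ = 1690/(12−1) ≈ 154.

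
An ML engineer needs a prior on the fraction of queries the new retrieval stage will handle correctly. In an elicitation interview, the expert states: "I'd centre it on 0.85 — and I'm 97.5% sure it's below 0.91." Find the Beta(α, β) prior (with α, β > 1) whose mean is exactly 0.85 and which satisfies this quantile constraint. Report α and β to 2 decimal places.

α ≈ 93.80, β ≈ 16.55

With mean 0.85 fixed, write α = 0.85s, β = 0.15s where s = α+β.
Need P(θ < 0.91) = 0.975 under Beta(0.85s, 0.15s). Normal approximation: (q−m)/√(m(1−m)/s) ≈ z_{0.975} = 1.96, so s ≈ 0.85·0.15·(1.96)²/(0.91−0.85)² = 136.1.
At s = 136.1: P(θ<0.91) ≈ 0.986. Adjusting to match 0.975 gives s ≈ 110.35.
So α = 0.85·110.35 ≈ 93.80, β = 0.15·110.35 ≈ 16.55.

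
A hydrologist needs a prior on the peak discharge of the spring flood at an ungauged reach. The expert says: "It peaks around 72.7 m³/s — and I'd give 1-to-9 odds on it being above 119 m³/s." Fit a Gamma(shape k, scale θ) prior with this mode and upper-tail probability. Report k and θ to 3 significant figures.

k ≈ 8.76, θ ≈ 9.37

Gamma(k,θ) with k>1 has mode (k−1)θ, so θ = 72.7/(k−1).
Need P(X < 119) = 0.9 with θ tied to k this way. Start at k = 2, θ = 72.7: P(X<119) ≈ 0.487.
Too low — raise k to concentrate. Iterating converges to k ≈ 8.76.
Then θ = 72.7/(8.76−1) ≈ 9.37.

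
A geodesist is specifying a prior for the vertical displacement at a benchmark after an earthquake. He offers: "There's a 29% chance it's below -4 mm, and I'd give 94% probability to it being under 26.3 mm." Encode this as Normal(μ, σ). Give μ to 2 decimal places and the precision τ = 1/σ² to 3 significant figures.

μ = 3.95, τ = 0.00484

The p-quantile of Normal(μ,σ) is μ + z_p·σ, with z_{0.29} = -0.5534 and z_{0.94} = 1.555.
Eliminate σ: μ = (z₂·x₁ − z₁·x₂)/(z₂ − z₁) = (1.555·-4 − (-0.5534)·26.3)/2.108 = 3.95.
Then σ = (x₂ − x₁)/(z₂ − z₁) = (26.3 − -4)/2.108 = 14.37.
Precision τ = 1/σ² = 1/14.37² = 0.00484.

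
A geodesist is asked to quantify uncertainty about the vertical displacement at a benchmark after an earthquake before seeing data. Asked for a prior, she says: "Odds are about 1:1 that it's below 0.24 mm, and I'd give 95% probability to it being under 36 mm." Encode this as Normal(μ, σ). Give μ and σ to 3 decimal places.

For Normal(μ,σ), the p-quantile is μ + z_p·σ. Here z_{0.5} = 0, z_{0.95} = 1.645.
So 0.24 = μ + 0σ and 36 = μ + 1.645σ.
Subtracting: σ = (36 − 0.24)/(1.645 − (0)) = 21.741.
Then μ = 0.24 − (0)·21.741 = 0.240.

μ = 0.240, σ = 21.741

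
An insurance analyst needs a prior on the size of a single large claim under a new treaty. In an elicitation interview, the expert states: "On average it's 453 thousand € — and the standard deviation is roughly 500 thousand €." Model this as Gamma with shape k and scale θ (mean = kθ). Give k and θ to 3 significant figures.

For Gamma(k, scale θ): mean = kθ, variance = kθ², so CV = 1/√k.
CV = SD/mean = 500/453 = 1.104, hence k = 1/CV² = 0.821.
Then θ = mean/k = 453/0.821 = 552.

k ≈ 0.821, θ ≈ 552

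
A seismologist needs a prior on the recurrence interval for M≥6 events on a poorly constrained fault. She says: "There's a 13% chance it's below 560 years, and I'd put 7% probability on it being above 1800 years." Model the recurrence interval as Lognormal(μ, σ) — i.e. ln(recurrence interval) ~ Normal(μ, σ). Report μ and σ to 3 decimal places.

μ ≈ 6.833, σ ≈ 0.449

If T ~ Lognormal(μ,σ) then ln T ~ Normal(μ,σ), so the p-quantile of ln T is μ + z_p·σ.
ln(560) = 6.328 and ln(1800) = 7.496; z_{0.13} = -1.126, z_{0.93} = 1.476.
σ = (7.496 − 6.328)/(1.476 − (-1.126)) = 0.449.
μ = 6.328 − (-1.126)·0.449 = 6.833.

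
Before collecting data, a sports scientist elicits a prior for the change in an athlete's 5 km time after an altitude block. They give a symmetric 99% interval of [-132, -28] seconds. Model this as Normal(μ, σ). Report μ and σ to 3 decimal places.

μ = -80.000, σ = 20.188

A symmetric 99% interval runs μ ± z·σ with z = 2.576.
Half-width = 52, so σ = 52/2.576 = 20.188.
μ is the interval midpoint, -80.000.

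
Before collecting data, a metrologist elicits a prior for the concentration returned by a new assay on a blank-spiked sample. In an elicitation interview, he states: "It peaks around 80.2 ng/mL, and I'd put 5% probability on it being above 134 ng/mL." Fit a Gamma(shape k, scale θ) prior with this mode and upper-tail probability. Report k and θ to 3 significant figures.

Gamma(k,θ) with k>1 has mode (k−1)θ, so θ = 80.2/(k−1).
Need P(X < 134) = 0.95 with θ tied to k this way. Start at k = 2, θ = 80.2: P(X<134) ≈ 0.498.
Too low — raise k to concentrate. Iterating converges to k ≈ 11.6.
Then θ = 80.2/(11.6−1) ≈ 7.57.

k ≈ 11.6, θ ≈ 7.57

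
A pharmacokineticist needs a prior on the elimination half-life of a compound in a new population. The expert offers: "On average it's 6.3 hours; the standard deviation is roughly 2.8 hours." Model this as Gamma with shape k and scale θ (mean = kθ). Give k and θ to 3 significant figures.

k ≈ 5.06, θ ≈ 1.24

For Gamma(k, scale θ): mean = kθ, variance = kθ², so CV = 1/√k.
CV = SD/mean = 2.8/6.3 = 0.4444, hence k = 1/CV² = 5.06.
Then θ = mean/k = 6.3/5.06 = 1.24.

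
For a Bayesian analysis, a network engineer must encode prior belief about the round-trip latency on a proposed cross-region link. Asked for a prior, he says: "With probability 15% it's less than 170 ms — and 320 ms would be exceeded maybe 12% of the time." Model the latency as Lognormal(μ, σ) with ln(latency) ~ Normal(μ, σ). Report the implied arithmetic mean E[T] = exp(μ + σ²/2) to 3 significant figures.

E[T] ≈ 238 ms

If T ~ Lognormal(μ,σ) then ln T ~ Normal(μ,σ), so the p-quantile of ln T is μ + z_p·σ.
ln(170) = 5.136 and ln(320) = 5.768; z_{0.15} = -1.036, z_{0.88} = 1.175.
σ = (5.768 − 5.136)/(1.175 − (-1.036)) = 0.286.
μ = 5.136 − (-1.036)·0.286 = 5.432.
E[T] = exp(μ + σ²/2) = exp(5.432 + 0.0409) = 238 ms.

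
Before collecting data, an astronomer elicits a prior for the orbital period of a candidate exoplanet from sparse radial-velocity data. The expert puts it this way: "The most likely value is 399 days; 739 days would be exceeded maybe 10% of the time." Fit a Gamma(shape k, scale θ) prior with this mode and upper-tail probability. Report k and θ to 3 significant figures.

k ≈ 6.02, θ ≈ 79.4

Gamma(k,θ) with k>1 has mode (k−1)θ, so θ = 399/(k−1).
Need P(X < 739) = 0.9 with θ tied to k this way. Start at k = 2, θ = 399: P(X<739) ≈ 0.552.
Too low — raise k to concentrate. Iterating converges to k ≈ 6.02.
Then θ = 399/(6.02−1) ≈ 79.4.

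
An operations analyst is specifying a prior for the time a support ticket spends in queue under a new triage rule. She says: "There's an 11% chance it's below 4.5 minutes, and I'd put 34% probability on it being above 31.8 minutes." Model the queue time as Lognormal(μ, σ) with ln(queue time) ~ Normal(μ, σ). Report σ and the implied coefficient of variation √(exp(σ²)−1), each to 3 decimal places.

If T ~ Lognormal(μ,σ) then ln T ~ Normal(μ,σ), so the p-quantile of ln T is μ + z_p·σ.
ln(4.5) = 1.504 and ln(31.8) = 3.459; z_{0.11} = -1.227, z_{0.66} = 0.4125.
σ = (3.459 − 1.504)/(0.4125 − (-1.227)) = 1.193.
μ = 1.504 − (-1.227)·1.193 = 2.967.
CV = √(exp(σ²)−1) = √(exp(1.4234)−1) = 1.775.

σ ≈ 1.193, CV ≈ 1.775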